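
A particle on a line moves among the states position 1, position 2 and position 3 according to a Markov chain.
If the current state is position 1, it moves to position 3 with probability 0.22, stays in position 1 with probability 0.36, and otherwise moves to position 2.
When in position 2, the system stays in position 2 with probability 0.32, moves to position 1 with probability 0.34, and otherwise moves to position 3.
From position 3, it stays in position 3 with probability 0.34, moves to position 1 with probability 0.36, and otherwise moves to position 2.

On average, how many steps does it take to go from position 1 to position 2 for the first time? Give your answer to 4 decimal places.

2.5641

Let t(s) be the expected number of steps to first reach position 2 from state s, with t(position 2) = 0. Conditioning on the first step:
t(position 1) = 1 + 0.36·t(position 1) + 0.22·t(position 3)
t(position 3) = 1 + 0.36·t(position 1) + 0.34·t(position 3)
Solving: t(position 1) = 2.5641, t(position 3) = 2.9138.
Expected steps from position 1 to position 2: 2.5641.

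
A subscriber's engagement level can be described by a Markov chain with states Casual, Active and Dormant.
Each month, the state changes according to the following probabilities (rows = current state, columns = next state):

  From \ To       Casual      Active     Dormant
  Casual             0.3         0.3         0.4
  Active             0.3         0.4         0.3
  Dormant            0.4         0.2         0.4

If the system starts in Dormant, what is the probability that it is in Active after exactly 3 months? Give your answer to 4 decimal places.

0.2900

Propagate the distribution vector 3 months from Dormant.
After 0 months: (0.0000, 0.0000, 1.0000)
After 1 month: (0.4000, 0.2000, 0.4000)
After 2 months: (0.3400, 0.2800, 0.3800)
After 3 months: (0.3380, 0.2900, 0.3720)
P(in Active after 3 months) = 0.2900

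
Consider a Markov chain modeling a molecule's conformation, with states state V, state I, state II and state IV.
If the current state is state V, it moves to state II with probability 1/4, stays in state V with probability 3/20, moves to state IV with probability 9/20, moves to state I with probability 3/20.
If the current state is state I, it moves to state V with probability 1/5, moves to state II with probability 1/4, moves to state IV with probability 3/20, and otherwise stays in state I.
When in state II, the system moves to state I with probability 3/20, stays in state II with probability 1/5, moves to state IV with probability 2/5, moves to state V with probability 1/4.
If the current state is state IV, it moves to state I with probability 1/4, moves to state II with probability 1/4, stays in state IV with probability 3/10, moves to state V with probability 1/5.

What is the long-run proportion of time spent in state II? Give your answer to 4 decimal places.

0.2381

Let the stationary distribution be π with π = πP and π_1 + π_2 + π_3 + π_4 = 1.
π_1 = 0.15·π_1 + 0.2·π_2 + 0.25·π_3 + 0.2·π_4
π_2 = 0.15·π_1 + 0.4·π_2 + 0.15·π_3 + 0.25·π_4
π_3 = 0.25·π_1 + 0.25·π_2 + 0.2·π_3 + 0.25·π_4
Solving with the normalization constraint gives π = (0.2018, 0.2424, 0.2381, 0.3177).
So the stationary probability of state II is 0.2381.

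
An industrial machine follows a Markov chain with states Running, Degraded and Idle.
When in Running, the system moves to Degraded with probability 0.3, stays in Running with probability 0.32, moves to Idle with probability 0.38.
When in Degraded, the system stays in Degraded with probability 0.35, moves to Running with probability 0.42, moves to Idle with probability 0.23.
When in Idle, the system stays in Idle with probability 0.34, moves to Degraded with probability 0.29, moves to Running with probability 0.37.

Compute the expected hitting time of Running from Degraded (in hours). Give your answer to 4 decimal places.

2.4565

Let t(s) be the expected number of hours to first reach Running from state s, with t(Running) = 0. Conditioning on the first hour:
t(Degraded) = 1 + 0.35·t(Degraded) + 0.23·t(Idle)
t(Idle) = 1 + 0.29·t(Degraded) + 0.34·t(Idle)
Solving: t(Degraded) = 2.4565, t(Idle) = 2.5945.
Expected hours from Degraded to Running: 2.4565.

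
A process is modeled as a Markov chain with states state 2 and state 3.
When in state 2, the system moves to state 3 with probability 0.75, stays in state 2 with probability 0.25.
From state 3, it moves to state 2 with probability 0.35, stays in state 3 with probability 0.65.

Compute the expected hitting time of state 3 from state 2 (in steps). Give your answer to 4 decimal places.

1.3333

Let t(s) be the expected number of steps to first reach state 3 from state s, with t(state 3) = 0. Conditioning on the first step:
t(state 2) = 1 + 0.25·t(state 2)
Solving: t(state 2) = 1.3333.
Expected steps from state 2 to state 3: 1.3333.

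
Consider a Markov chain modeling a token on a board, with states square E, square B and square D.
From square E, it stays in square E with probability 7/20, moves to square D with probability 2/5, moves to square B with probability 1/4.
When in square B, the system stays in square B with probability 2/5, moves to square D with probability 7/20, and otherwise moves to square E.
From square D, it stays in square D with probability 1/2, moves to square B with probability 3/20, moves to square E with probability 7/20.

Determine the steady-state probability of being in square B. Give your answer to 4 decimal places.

Let the stationary distribution be π with π = πP and π_1 + π_2 + π_3 = 1.
π_1 = 0.35·π_1 + 0.25·π_2 + 0.35·π_3
π_2 = 0.25·π_1 + 0.4·π_2 + 0.15·π_3
Solving with the normalization constraint gives π = (0.3257, 0.2434, 0.4309).
So the stationary probability of square B is 0.2434.

0.2434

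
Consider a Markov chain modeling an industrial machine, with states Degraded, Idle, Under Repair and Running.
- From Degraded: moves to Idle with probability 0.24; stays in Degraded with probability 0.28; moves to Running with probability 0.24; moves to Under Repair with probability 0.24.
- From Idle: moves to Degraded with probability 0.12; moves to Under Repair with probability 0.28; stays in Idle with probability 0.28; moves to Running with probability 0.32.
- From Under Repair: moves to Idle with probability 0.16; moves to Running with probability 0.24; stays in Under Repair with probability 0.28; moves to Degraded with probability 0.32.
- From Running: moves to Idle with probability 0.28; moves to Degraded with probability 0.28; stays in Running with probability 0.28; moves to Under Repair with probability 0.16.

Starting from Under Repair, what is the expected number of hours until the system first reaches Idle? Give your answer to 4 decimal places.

4.6763

Let t(s) be the expected number of hours to first reach Idle from state s, with t(Idle) = 0. Conditioning on the first hour:
t(Degraded) = 1 + 0.28·t(Degraded) + 0.24·t(Under Repair) + 0.24·t(Running)
t(Under Repair) = 1 + 0.32·t(Degraded) + 0.28·t(Under Repair) + 0.24·t(Running)
t(Running) = 1 + 0.28·t(Degraded) + 0.16·t(Under Repair) + 0.28·t(Running)
Solving: t(Degraded) = 4.3165, t(Under Repair) = 4.6763, t(Running) = 4.1067.
Expected hours from Under Repair to Idle: 4.6763.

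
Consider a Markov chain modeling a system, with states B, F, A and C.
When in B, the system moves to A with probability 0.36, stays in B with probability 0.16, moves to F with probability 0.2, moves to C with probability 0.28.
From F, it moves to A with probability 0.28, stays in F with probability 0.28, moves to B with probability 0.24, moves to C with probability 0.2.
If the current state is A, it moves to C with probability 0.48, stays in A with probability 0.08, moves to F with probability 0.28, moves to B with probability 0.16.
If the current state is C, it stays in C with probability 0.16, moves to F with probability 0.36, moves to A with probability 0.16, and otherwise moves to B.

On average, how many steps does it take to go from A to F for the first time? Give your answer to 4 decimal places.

3.4546

Let t(s) be the expected number of steps to first reach F from state s, with t(F) = 0. Conditioning on the first step:
t(B) = 1 + 0.16·t(B) + 0.36·t(A) + 0.28·t(C)
t(A) = 1 + 0.16·t(B) + 0.08·t(A) + 0.48·t(C)
t(C) = 1 + 0.32·t(B) + 0.16·t(A) + 0.16·t(C)
Solving: t(B) = 3.7653, t(A) = 3.4546, t(C) = 3.2829.
Expected steps from A to F: 3.4546.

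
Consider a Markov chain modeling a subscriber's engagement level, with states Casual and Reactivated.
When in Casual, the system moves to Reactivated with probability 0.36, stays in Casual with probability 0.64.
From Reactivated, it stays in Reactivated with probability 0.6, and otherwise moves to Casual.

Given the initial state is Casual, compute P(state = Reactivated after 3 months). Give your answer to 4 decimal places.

0.4671

Propagate the distribution vector 3 months from Casual.
After 0 months: (1.0000, 0.0000)
After 1 month: (0.6400, 0.3600)
After 2 months: (0.5536, 0.4464)
After 3 months: (0.5329, 0.4671)
P(in Reactivated after 3 months) = 0.4671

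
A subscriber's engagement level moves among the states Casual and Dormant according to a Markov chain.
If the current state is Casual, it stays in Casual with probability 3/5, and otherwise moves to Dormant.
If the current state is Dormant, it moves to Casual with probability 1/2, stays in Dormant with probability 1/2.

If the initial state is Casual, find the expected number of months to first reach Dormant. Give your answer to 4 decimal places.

2.5000

Let t(s) be the expected number of months to first reach Dormant from state s, with t(Dormant) = 0. Conditioning on the first month:
t(Casual) = 1 + 0.6·t(Casual)
Solving: t(Casual) = 2.5000.
Expected months from Casual to Dormant: 2.5000.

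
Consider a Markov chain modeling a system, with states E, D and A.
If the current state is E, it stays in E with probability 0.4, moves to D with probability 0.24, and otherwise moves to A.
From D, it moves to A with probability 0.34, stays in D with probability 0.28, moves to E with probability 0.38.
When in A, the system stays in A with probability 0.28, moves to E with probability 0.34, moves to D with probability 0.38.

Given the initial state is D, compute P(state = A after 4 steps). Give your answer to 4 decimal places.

0.3278

Propagate the distribution vector 4 steps from D.
After 0 steps: (0.0000, 1.0000, 0.0000)
After 1 step: (0.3800, 0.2800, 0.3400)
After 2 steps: (0.3740, 0.2988, 0.3272)
After 3 steps: (0.3744, 0.2978, 0.3278)
After 4 steps: (0.3744, 0.2978, 0.3278)
P(in A after 4 steps) = 0.3278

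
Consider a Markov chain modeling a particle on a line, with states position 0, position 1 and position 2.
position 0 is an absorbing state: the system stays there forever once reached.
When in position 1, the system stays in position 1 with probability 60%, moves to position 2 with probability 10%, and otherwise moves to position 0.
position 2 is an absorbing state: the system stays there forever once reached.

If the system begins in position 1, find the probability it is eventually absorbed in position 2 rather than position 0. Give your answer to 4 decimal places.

Let h(s) be the probability of absorption at position 2 starting from transient state s. Then h(position 2) = 1 and h(position 0) = 0. By first-step analysis:
h(position 1) = 0.3·0 + 0.6·h(position 1) + 0.1·1
Solving: h(position 1) = 0.2500.
Starting from position 1, the probability is 0.2500.

0.2500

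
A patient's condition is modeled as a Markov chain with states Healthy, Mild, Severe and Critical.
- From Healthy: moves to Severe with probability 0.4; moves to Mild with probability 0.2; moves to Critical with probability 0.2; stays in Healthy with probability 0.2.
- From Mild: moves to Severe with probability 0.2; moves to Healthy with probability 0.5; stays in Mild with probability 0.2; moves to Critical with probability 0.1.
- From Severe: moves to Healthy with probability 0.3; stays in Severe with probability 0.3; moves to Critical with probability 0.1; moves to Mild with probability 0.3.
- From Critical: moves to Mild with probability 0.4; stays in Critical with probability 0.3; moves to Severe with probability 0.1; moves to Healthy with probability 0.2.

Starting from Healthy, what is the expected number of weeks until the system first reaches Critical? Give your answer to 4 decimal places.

6.9136

Let t(s) be the expected number of weeks to first reach Critical from state s, with t(Critical) = 0. Conditioning on the first week:
t(Healthy) = 1 + 0.2·t(Healthy) + 0.2·t(Mild) + 0.4·t(Severe)
t(Mild) = 1 + 0.5·t(Healthy) + 0.2·t(Mild) + 0.2·t(Severe)
t(Severe) = 1 + 0.3·t(Healthy) + 0.3·t(Mild) + 0.3·t(Severe)
Solving: t(Healthy) = 6.9136, t(Mild) = 7.4691, t(Severe) = 7.5926.
Expected weeks from Healthy to Critical: 6.9136.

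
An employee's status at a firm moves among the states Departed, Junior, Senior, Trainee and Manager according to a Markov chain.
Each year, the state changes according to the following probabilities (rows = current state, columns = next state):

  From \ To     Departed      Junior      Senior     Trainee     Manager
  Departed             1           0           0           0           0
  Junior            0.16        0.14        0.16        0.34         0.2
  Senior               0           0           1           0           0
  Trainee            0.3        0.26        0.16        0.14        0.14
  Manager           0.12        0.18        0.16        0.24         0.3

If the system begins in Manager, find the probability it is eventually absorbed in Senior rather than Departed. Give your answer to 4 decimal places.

0.4848

Let h(s) be the probability of absorption at Senior starting from transient state s. Then h(Senior) = 1 and h(Departed) = 0. By first-step analysis:
h(Junior) = 0.16·0 + 0.14·h(Junior) + 0.16·1 + 0.34·h(Trainee) + 0.2·h(Manager)
h(Trainee) = 0.3·0 + 0.26·h(Junior) + 0.16·1 + 0.14·h(Trainee) + 0.14·h(Manager)
h(Manager) = 0.12·0 + 0.18·h(Junior) + 0.16·1 + 0.24·h(Trainee) + 0.3·h(Manager)
Solving: h(Junior) = 0.4583, h(Trainee) = 0.4035, h(Manager) = 0.4848.
Starting from Manager, the probability is 0.4848.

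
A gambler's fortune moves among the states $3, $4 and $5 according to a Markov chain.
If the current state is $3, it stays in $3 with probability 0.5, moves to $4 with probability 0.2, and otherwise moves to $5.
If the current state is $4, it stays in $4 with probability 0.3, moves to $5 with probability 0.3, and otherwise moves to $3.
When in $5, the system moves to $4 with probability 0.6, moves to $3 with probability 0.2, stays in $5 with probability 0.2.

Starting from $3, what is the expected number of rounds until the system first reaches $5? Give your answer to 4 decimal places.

Let t(s) be the expected number of rounds to first reach $5 from state s, with t($5) = 0. Conditioning on the first round:
t($3) = 1 + 0.5·t($3) + 0.2·t($4)
t($4) = 1 + 0.4·t($3) + 0.3·t($4)
Solving: t($3) = 3.3333, t($4) = 3.3333.
Expected rounds from $3 to $5: 3.3333.

3.3333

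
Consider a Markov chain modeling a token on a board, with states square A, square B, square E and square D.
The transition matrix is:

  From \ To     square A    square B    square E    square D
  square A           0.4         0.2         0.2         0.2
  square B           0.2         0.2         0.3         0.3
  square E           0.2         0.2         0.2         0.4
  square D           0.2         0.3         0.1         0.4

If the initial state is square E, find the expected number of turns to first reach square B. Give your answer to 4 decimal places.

Let t(s) be the expected number of turns to first reach square B from state s, with t(square B) = 0. Conditioning on the first turn:
t(square A) = 1 + 0.4·t(square A) + 0.2·t(square E) + 0.2·t(square D)
t(square E) = 1 + 0.2·t(square A) + 0.2·t(square E) + 0.4·t(square D)
t(square D) = 1 + 0.2·t(square A) + 0.1·t(square E) + 0.4·t(square D)
Solving: t(square A) = 4.3617, t(square E) = 4.2553, t(square D) = 3.8298.
Expected turns from square E to square B: 4.2553.

4.2553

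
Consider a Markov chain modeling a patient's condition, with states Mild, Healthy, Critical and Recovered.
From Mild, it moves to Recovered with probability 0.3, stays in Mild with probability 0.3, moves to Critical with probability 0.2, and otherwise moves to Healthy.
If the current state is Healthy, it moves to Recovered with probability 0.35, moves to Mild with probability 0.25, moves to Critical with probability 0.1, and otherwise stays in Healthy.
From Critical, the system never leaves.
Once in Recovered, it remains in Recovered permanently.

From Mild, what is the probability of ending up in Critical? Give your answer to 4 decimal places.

Let h(s) be the probability of absorption at Critical starting from transient state s. Then h(Critical) = 1 and h(Recovered) = 0. By first-step analysis:
h(Mild) = 0.3·h(Mild) + 0.2·h(Healthy) + 0.2·1 + 0.3·0
h(Healthy) = 0.25·h(Mild) + 0.3·h(Healthy) + 0.1·1 + 0.35·0
Solving: h(Mild) = 0.3636, h(Healthy) = 0.2727.
Starting from Mild, the probability is 0.3636.

0.3636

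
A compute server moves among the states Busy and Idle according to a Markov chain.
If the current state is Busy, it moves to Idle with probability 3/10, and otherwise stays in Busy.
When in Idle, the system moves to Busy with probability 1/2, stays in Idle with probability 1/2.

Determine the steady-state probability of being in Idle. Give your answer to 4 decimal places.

Let the stationary distribution be π with π = πP and π_1 + π_2 = 1.
π_1 = 0.7·π_1 + 0.5·π_2
Solving with the normalization constraint gives π = (0.6250, 0.3750).
So the stationary probability of Idle is 0.3750.

0.3750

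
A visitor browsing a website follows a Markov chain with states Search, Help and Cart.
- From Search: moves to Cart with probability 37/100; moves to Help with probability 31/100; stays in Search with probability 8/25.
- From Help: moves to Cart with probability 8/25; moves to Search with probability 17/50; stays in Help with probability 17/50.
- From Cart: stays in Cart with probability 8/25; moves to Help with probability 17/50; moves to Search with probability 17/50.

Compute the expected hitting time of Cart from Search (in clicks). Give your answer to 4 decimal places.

2.8247

Let t(s) be the expected number of clicks to first reach Cart from state s, with t(Cart) = 0. Conditioning on the first click:
t(Search) = 1 + 0.32·t(Search) + 0.31·t(Help)
t(Help) = 1 + 0.34·t(Search) + 0.34·t(Help)
Solving: t(Search) = 2.8247, t(Help) = 2.9703.
Expected clicks from Search to Cart: 2.8247.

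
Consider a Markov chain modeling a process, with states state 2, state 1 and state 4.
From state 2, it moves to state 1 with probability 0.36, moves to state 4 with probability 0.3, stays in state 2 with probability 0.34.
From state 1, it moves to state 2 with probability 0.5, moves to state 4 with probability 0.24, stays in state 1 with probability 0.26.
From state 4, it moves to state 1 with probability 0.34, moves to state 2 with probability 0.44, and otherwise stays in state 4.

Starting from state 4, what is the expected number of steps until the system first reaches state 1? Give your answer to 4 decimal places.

2.8736

Let t(s) be the expected number of steps to first reach state 1 from state s, with t(state 1) = 0. Conditioning on the first step:
t(state 2) = 1 + 0.34·t(state 2) + 0.3·t(state 4)
t(state 4) = 1 + 0.44·t(state 2) + 0.22·t(state 4)
Solving: t(state 2) = 2.8213, t(state 4) = 2.8736.
Expected steps from state 4 to state 1: 2.8736.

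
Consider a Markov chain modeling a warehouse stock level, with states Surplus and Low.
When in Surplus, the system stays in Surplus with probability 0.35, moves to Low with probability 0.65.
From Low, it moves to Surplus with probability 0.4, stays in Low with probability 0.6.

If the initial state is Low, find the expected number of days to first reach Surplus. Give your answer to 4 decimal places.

2.5000

Let t(s) be the expected number of days to first reach Surplus from state s, with t(Surplus) = 0. Conditioning on the first day:
t(Low) = 1 + 0.6·t(Low)
Solving: t(Low) = 2.5000.
Expected days from Low to Surplus: 2.5000.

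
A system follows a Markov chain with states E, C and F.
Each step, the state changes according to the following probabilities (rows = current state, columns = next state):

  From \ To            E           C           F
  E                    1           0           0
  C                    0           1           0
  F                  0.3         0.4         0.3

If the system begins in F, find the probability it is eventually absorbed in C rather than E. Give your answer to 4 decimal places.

0.5714

Let h(s) be the probability of absorption at C starting from transient state s. Then h(C) = 1 and h(E) = 0. By first-step analysis:
h(F) = 0.3·0 + 0.4·1 + 0.3·h(F)
Solving: h(F) = 0.5714.
Starting from F, the probability is 0.5714.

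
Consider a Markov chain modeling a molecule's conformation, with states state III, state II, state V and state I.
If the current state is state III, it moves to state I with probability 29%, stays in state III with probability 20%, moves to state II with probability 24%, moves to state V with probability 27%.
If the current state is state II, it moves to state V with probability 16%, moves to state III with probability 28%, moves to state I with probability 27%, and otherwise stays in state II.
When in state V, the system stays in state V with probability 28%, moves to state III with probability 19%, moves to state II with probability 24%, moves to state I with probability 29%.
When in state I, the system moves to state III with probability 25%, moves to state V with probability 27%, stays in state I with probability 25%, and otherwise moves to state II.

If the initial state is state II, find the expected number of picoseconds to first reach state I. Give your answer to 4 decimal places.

Let t(s) be the expected number of picoseconds to first reach state I from state s, with t(state I) = 0. Conditioning on the first picosecond:
t(state III) = 1 + 0.2·t(state III) + 0.24·t(state II) + 0.27·t(state V)
t(state II) = 1 + 0.28·t(state III) + 0.29·t(state II) + 0.16·t(state V)
t(state V) = 1 + 0.19·t(state III) + 0.24·t(state II) + 0.28·t(state V)
Solving: t(state III) = 3.5094, t(state II) = 3.5833, t(state V) = 3.5094.
Expected picoseconds from state II to state I: 3.5833.

3.5833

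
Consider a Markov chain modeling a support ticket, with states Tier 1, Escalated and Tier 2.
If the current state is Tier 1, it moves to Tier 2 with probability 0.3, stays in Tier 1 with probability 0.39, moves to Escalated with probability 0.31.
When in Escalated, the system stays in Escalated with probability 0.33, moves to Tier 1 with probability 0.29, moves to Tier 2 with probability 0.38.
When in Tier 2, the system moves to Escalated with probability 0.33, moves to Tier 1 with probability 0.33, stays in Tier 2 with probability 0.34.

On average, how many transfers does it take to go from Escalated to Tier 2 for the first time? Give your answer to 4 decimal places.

Let t(s) be the expected number of transfers to first reach Tier 2 from state s, with t(Tier 2) = 0. Conditioning on the first transfer:
t(Tier 1) = 1 + 0.39·t(Tier 1) + 0.31·t(Escalated)
t(Escalated) = 1 + 0.29·t(Tier 1) + 0.33·t(Escalated)
Solving: t(Tier 1) = 3.0740, t(Escalated) = 2.8231.
Expected transfers from Escalated to Tier 2: 2.8231.

2.8231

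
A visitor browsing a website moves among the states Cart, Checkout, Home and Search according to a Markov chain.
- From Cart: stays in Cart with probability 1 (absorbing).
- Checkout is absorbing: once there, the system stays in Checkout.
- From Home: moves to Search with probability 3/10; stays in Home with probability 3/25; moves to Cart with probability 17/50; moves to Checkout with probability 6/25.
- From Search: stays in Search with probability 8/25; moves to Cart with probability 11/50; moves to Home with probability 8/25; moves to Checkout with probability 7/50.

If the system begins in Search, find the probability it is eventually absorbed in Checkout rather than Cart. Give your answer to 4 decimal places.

Let h(s) be the probability of absorption at Checkout starting from transient state s. Then h(Checkout) = 1 and h(Cart) = 0. By first-step analysis:
h(Home) = 0.34·0 + 0.24·1 + 0.12·h(Home) + 0.3·h(Search)
h(Search) = 0.22·0 + 0.14·1 + 0.32·h(Home) + 0.32·h(Search)
Solving: h(Home) = 0.4084, h(Search) = 0.3981.
Starting from Search, the probability is 0.3981.

0.3981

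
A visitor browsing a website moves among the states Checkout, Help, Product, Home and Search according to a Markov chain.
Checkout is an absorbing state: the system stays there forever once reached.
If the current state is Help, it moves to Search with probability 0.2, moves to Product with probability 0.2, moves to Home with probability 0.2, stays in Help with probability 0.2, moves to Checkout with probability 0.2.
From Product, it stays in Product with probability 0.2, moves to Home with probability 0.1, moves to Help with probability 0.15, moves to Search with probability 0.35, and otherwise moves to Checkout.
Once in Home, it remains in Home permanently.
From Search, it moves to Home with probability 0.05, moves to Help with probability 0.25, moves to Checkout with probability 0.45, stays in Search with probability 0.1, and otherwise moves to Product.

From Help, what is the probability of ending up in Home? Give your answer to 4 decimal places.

Let h(s) be the probability of absorption at Home starting from transient state s. Then h(Home) = 1 and h(Checkout) = 0. By first-step analysis:
h(Help) = 0.2·0 + 0.2·h(Help) + 0.2·h(Product) + 0.2·1 + 0.2·h(Search)
h(Product) = 0.2·0 + 0.15·h(Help) + 0.2·h(Product) + 0.1·1 + 0.35·h(Search)
h(Search) = 0.45·0 + 0.25·h(Help) + 0.15·h(Product) + 0.05·1 + 0.1·h(Search)
Solving: h(Help) = 0.3730, h(Product) = 0.2854, h(Search) = 0.2067.
Starting from Help, the probability is 0.3730.

0.3730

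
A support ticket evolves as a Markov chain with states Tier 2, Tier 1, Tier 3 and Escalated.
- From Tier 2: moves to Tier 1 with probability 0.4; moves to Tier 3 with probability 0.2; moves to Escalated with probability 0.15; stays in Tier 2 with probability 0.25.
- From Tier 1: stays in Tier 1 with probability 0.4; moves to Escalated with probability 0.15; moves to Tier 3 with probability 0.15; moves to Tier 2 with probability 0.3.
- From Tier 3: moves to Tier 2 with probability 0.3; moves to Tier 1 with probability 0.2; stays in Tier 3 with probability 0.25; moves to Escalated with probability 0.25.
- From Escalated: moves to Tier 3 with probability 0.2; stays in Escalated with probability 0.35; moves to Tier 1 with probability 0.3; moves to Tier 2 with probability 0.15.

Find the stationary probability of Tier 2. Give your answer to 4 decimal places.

Let the stationary distribution be π with π = πP and π_1 + π_2 + π_3 + π_4 = 1.
π_1 = 0.25·π_1 + 0.3·π_2 + 0.3·π_3 + 0.15·π_4
π_2 = 0.4·π_1 + 0.4·π_2 + 0.2·π_3 + 0.3·π_4
π_3 = 0.2·π_1 + 0.15·π_2 + 0.25·π_3 + 0.2·π_4
Solving with the normalization constraint gives π = (0.2555, 0.3403, 0.1926, 0.2116).
So the stationary probability of Tier 2 is 0.2555.

0.2555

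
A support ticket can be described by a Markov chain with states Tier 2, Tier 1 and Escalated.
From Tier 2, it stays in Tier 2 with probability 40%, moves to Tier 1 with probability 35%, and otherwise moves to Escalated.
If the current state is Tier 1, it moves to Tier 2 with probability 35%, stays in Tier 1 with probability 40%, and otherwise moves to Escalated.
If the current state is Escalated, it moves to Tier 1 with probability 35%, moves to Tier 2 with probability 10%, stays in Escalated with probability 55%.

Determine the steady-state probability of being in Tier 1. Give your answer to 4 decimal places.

Let the stationary distribution be π with π = πP and π_1 + π_2 + π_3 = 1.
π_1 = 0.4·π_1 + 0.35·π_2 + 0.1·π_3
π_2 = 0.35·π_1 + 0.4·π_2 + 0.35·π_3
Solving with the normalization constraint gives π = (0.2744, 0.3684, 0.3571).
So the stationary probability of Tier 1 is 0.3684.

0.3684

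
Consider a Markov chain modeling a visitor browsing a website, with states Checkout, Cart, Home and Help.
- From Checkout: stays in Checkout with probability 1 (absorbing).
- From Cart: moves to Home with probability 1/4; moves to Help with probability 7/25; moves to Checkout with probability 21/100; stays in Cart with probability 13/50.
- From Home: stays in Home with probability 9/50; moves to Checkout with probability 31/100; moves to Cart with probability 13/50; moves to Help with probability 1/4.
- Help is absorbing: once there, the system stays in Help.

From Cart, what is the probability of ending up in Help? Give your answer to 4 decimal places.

0.5391

Let h(s) be the probability of absorption at Help starting from transient state s. Then h(Help) = 1 and h(Checkout) = 0. By first-step analysis:
h(Cart) = 0.21·0 + 0.26·h(Cart) + 0.25·h(Home) + 0.28·1
h(Home) = 0.31·0 + 0.26·h(Cart) + 0.18·h(Home) + 0.25·1
Solving: h(Cart) = 0.5391, h(Home) = 0.4758.
Starting from Cart, the probability is 0.5391.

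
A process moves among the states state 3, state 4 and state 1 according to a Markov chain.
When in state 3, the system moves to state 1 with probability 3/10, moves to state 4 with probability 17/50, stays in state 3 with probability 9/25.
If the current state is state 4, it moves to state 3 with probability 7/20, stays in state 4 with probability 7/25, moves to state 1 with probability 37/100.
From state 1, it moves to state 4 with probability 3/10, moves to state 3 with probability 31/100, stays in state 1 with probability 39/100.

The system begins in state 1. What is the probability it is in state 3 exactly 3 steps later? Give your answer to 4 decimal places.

Propagate the distribution vector 3 steps from state 1.
After 0 steps: (0.0000, 0.0000, 1.0000)
After 1 step: (0.3100, 0.3000, 0.3900)
After 2 steps: (0.3375, 0.3064, 0.3561)
After 3 steps: (0.3391, 0.3074, 0.3535)
P(in state 3 after 3 steps) = 0.3391

0.3391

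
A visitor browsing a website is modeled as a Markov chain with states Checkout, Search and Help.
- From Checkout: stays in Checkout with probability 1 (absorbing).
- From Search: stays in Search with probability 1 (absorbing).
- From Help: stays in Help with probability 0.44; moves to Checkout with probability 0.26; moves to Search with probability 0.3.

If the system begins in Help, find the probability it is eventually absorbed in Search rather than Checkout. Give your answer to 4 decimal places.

Let h(s) be the probability of absorption at Search starting from transient state s. Then h(Search) = 1 and h(Checkout) = 0. By first-step analysis:
h(Help) = 0.26·0 + 0.3·1 + 0.44·h(Help)
Solving: h(Help) = 0.5357.
Starting from Help, the probability is 0.5357.

0.5357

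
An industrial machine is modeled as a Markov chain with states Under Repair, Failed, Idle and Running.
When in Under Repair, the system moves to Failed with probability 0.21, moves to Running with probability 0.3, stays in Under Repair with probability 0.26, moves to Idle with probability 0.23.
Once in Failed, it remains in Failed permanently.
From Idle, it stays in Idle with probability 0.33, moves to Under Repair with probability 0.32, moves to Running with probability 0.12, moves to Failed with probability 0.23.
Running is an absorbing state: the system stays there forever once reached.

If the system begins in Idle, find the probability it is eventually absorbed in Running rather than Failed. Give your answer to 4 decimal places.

Let h(s) be the probability of absorption at Running starting from transient state s. Then h(Running) = 1 and h(Failed) = 0. By first-step analysis:
h(Under Repair) = 0.26·h(Under Repair) + 0.21·0 + 0.23·h(Idle) + 0.3·1
h(Idle) = 0.32·h(Under Repair) + 0.23·0 + 0.33·h(Idle) + 0.12·1
Solving: h(Under Repair) = 0.5414, h(Idle) = 0.4377.
Starting from Idle, the probability is 0.4377.

0.4377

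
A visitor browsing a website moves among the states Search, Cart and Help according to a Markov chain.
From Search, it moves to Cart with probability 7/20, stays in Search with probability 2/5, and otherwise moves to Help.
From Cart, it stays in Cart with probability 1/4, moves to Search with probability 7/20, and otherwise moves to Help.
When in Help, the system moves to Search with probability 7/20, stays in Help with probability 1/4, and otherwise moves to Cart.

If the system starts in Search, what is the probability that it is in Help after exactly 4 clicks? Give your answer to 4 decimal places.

Propagate the distribution vector 4 clicks from Search.
After 0 clicks: (1.0000, 0.0000, 0.0000)
After 1 click: (0.4000, 0.3500, 0.2500)
After 2 clicks: (0.3700, 0.3275, 0.3025)
After 3 clicks: (0.3685, 0.3324, 0.2991)
After 4 clicks: (0.3684, 0.3317, 0.2999)
P(in Help after 4 clicks) = 0.2999

0.2999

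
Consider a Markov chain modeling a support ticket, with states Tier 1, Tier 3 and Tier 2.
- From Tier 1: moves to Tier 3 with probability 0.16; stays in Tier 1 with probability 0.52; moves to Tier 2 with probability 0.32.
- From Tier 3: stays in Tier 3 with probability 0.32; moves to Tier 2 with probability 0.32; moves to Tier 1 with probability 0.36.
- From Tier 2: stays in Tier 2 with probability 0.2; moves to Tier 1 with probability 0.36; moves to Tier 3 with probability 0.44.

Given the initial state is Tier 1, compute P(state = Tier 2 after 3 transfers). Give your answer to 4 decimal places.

0.2862

Propagate the distribution vector 3 transfers from Tier 1.
After 0 transfers: (1.0000, 0.0000, 0.0000)
After 1 transfer: (0.5200, 0.1600, 0.3200)
After 2 transfers: (0.4432, 0.2752, 0.2816)
After 3 transfers: (0.4309, 0.2829, 0.2862)
P(in Tier 2 after 3 transfers) = 0.2862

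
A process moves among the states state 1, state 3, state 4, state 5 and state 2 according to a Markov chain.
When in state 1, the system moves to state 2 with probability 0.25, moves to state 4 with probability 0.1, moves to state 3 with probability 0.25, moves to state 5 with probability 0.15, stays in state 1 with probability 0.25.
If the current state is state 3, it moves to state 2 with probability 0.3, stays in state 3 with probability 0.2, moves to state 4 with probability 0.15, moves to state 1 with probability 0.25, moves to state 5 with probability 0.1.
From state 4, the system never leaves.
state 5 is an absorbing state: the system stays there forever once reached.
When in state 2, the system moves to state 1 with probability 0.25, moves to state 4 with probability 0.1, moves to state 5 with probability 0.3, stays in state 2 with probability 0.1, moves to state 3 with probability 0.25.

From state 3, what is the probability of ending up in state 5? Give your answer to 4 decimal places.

0.5610

Let h(s) be the probability of absorption at state 5 starting from transient state s. Then h(state 5) = 1 and h(state 4) = 0. By first-step analysis:
h(state 1) = 0.25·h(state 1) + 0.25·h(state 3) + 0.1·0 + 0.15·1 + 0.25·h(state 2)
h(state 3) = 0.25·h(state 1) + 0.2·h(state 3) + 0.15·0 + 0.1·1 + 0.3·h(state 2)
h(state 2) = 0.25·h(state 1) + 0.25·h(state 3) + 0.1·0 + 0.3·1 + 0.1·h(state 2)
Solving: h(state 1) = 0.6062, h(state 3) = 0.5610, h(state 2) = 0.6576.
Starting from state 3, the probability is 0.5610.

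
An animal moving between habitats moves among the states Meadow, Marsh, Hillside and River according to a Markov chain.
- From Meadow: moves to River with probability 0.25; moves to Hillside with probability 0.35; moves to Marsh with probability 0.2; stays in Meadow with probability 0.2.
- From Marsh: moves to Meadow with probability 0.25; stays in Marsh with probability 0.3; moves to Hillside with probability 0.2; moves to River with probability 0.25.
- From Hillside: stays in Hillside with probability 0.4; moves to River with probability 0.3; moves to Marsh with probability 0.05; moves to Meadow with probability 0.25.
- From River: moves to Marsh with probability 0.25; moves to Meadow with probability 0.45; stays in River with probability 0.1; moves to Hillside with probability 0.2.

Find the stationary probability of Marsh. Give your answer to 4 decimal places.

0.1846

Let the stationary distribution be π with π = πP and π_1 + π_2 + π_3 + π_4 = 1.
π_1 = 0.2·π_1 + 0.25·π_2 + 0.25·π_3 + 0.45·π_4
π_2 = 0.2·π_1 + 0.3·π_2 + 0.05·π_3 + 0.25·π_4
π_3 = 0.35·π_1 + 0.2·π_2 + 0.4·π_3 + 0.2·π_4
Solving with the normalization constraint gives π = (0.2820, 0.1846, 0.3029, 0.2306).
So the stationary probability of Marsh is 0.1846.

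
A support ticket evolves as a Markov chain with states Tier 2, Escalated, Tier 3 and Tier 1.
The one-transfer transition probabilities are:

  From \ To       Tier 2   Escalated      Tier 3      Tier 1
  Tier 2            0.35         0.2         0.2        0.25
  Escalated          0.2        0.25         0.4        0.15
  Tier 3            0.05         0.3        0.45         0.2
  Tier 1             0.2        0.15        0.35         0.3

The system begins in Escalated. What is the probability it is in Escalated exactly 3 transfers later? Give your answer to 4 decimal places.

0.2389

Propagate the distribution vector 3 transfers from Escalated.
After 0 transfers: (0.0000, 1.0000, 0.0000, 0.0000)
After 1 transfer: (0.2000, 0.2500, 0.4000, 0.1500)
After 2 transfers: (0.1700, 0.2450, 0.3725, 0.2125)
After 3 transfers: (0.1696, 0.2389, 0.3740, 0.2175)
P(in Escalated after 3 transfers) = 0.2389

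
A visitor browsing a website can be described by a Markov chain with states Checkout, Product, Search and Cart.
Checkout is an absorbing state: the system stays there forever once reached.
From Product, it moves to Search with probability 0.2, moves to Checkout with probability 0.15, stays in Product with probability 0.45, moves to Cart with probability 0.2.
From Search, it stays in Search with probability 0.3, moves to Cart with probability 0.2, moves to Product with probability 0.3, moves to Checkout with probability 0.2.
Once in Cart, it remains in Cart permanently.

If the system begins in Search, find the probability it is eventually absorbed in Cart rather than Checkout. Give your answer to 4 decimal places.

Let h(s) be the probability of absorption at Cart starting from transient state s. Then h(Cart) = 1 and h(Checkout) = 0. By first-step analysis:
h(Product) = 0.15·0 + 0.45·h(Product) + 0.2·h(Search) + 0.2·1
h(Search) = 0.2·0 + 0.3·h(Product) + 0.3·h(Search) + 0.2·1
Solving: h(Product) = 0.5538, h(Search) = 0.5231.
Starting from Search, the probability is 0.5231.

0.5231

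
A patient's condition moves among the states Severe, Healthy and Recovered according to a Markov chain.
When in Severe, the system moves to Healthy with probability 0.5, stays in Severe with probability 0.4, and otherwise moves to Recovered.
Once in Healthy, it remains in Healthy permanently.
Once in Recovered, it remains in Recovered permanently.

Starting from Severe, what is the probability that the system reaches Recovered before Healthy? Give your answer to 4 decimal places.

0.1667

Let h(s) be the probability of absorption at Recovered starting from transient state s. Then h(Recovered) = 1 and h(Healthy) = 0. By first-step analysis:
h(Severe) = 0.4·h(Severe) + 0.5·0 + 0.1·1
Solving: h(Severe) = 0.1667.
Starting from Severe, the probability is 0.1667.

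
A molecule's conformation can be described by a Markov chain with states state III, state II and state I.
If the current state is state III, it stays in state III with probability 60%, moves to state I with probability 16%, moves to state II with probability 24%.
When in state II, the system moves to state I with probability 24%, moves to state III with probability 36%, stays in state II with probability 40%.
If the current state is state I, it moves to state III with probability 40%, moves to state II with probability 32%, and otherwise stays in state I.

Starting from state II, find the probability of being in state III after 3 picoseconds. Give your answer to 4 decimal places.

Propagate the distribution vector 3 picoseconds from state II.
After 0 picoseconds: (0.0000, 1.0000, 0.0000)
After 1 picosecond: (0.3600, 0.4000, 0.2400)
After 2 picoseconds: (0.4560, 0.3232, 0.2208)
After 3 picoseconds: (0.4783, 0.3094, 0.2124)
P(in state III after 3 picoseconds) = 0.4783

0.4783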